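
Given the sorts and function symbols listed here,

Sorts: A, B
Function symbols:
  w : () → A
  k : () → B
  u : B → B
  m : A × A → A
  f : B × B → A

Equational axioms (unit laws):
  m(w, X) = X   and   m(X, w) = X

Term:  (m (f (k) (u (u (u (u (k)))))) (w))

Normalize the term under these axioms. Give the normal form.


1. (m (f (k) (u (u (u (u (k)))))) (w))  →  (f (k) (u (u (u (u (k))))))

normal form = (f (k) (u (u (u (u (k))))))


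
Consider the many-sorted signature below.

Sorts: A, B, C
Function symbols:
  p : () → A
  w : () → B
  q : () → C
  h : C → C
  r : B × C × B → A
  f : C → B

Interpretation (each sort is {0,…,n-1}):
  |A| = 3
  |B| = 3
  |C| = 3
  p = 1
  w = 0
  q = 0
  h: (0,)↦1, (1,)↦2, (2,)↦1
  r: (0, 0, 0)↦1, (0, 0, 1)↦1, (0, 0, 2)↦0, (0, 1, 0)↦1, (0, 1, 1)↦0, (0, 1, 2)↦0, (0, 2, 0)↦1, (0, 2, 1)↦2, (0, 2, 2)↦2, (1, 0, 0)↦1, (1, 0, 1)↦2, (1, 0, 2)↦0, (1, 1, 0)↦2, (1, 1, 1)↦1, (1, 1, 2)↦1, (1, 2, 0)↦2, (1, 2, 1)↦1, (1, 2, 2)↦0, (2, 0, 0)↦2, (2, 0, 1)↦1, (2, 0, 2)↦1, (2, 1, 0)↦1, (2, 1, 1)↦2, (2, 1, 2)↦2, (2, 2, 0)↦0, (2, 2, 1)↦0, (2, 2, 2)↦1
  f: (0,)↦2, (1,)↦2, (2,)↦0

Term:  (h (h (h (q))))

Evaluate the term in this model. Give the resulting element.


  q = 0
  (h (q)) = h(0,) = 1
  (h (h (q))) = h(1,) = 2
  (h (h (h (q)))) = h(2,) = 1

value = 1


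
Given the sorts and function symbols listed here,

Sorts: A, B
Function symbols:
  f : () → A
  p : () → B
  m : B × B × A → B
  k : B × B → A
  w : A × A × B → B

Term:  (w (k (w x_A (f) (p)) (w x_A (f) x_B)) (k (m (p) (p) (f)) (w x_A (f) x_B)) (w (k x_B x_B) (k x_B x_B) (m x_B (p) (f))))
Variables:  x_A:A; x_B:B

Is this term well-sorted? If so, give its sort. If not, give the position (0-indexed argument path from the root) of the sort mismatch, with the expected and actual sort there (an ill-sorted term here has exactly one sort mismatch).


      x_A : A
      (f) : A
      (p) : B
    (w x_A (f) (p)) : B
      x_A : A
      (f) : A
      x_B : B
    (w x_A (f) x_B) : B
  (k (w x_A (f) (p)) (w x_A (f) x_B)) : A
      (p) : B
      (p) : B
      (f) : A
    (m (p) (p) (f)) : B
      x_A : A
      (f) : A
      x_B : B
    (w x_A (f) x_B) : B
  (k (m (p) (p) (f)) (w x_A (f) x_B)) : A
      x_B : B
      x_B : B
    (k x_B x_B) : A
      x_B : B
      x_B : B
    (k x_B x_B) : A
      x_B : B
      (p) : B
      (f) : A
    (m x_B (p) (f)) : B
  (w (k x_B x_B) (k x_B x_B) (m x_B (p) (f))) : B
(w (k (w x_A (f) (p)) (w x_A (f) x_B)) (k (m (p) (p) (f)) (w x_A (f) x_B)) (w (k x_B x_B) (k x_B x_B) (m x_B (p) (f)))) : B

well-sorted; sort = B


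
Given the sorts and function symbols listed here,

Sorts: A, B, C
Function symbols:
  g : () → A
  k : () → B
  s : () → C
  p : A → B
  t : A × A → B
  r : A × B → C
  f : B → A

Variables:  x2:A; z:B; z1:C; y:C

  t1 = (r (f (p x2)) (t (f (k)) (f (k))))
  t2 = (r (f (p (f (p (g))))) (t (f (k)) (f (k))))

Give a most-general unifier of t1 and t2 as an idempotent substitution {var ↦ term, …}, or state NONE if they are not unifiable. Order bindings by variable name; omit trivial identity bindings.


{x2 ↦ (f (p (g)))}


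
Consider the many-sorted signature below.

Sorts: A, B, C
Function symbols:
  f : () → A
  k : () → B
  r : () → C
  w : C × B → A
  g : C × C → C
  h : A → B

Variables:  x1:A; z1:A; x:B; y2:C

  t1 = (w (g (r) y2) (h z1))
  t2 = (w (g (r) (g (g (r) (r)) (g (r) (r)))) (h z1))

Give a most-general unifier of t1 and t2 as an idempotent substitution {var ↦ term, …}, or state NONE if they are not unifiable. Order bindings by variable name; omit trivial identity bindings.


{y2 ↦ (g (g (r) (r)) (g (r) (r)))}


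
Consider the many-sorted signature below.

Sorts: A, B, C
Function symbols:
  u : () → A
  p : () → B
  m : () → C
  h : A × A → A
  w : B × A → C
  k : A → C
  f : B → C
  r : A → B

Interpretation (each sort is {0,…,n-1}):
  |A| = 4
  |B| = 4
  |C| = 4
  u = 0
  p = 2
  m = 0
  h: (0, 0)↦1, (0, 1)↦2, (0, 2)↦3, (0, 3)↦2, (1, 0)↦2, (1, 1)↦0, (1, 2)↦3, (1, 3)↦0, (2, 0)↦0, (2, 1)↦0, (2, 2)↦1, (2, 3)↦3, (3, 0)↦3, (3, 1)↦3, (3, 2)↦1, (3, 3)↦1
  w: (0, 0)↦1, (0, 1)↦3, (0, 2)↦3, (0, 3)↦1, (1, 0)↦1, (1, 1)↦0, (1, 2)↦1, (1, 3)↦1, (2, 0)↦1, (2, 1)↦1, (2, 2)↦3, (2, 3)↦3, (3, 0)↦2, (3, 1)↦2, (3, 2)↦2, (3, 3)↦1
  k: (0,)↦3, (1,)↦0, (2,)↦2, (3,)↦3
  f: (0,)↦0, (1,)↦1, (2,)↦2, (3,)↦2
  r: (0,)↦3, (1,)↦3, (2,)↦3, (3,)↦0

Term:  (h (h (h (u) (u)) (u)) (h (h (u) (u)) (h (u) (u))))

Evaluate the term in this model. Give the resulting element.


  u = 0
  u = 0
  (h (u) (u)) = h(0, 0) = 1
  u = 0
  (h (h (u) (u)) (u)) = h(1, 0) = 2
  u = 0
  u = 0
  (h (u) (u)) = h(0, 0) = 1
  u = 0
  u = 0
  (h (u) (u)) = h(0, 0) = 1
  (h (h (u) (u)) (h (u) (u))) = h(1, 1) = 0
  (h (h (h (u) (u)) (u)) (h (h (u) (u)) (h (u) (u)))) = h(2, 0) = 0

value = 0


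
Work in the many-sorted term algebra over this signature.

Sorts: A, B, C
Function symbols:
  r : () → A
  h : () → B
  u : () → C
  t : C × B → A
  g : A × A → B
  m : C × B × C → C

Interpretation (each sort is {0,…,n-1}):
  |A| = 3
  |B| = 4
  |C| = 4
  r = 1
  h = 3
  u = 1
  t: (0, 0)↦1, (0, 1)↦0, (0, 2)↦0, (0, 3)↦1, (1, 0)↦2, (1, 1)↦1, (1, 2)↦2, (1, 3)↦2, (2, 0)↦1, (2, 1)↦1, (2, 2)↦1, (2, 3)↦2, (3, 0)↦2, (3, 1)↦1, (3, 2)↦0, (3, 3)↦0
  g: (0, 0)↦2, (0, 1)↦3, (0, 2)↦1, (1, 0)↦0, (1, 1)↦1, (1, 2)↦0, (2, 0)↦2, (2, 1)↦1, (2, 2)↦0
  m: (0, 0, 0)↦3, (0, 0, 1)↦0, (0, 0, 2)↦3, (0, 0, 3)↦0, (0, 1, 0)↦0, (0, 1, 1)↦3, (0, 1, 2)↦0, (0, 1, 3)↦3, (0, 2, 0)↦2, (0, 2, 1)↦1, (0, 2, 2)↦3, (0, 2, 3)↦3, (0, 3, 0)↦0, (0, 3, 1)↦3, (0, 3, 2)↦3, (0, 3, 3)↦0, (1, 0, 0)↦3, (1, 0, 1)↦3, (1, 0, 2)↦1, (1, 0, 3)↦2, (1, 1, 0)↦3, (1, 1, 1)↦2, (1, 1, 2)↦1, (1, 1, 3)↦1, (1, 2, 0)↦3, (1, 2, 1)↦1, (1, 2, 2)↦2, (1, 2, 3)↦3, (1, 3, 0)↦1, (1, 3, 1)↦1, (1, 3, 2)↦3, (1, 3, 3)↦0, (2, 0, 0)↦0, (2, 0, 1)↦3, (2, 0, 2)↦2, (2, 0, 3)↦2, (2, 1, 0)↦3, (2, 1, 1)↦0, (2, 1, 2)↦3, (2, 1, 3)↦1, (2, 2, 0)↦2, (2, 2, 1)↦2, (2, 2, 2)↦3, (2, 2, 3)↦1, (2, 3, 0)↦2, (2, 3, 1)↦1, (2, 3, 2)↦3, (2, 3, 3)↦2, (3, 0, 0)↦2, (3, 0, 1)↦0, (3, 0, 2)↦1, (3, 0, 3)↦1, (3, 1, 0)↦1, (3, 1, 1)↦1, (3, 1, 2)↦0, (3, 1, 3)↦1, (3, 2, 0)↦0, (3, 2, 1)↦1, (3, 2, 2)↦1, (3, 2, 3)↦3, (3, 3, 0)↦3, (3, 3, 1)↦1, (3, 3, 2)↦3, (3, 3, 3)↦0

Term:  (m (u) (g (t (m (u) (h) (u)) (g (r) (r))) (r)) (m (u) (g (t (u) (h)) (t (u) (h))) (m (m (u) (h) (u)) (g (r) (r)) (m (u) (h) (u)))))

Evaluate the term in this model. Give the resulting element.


  u = 1
  u = 1
  h = 3
  u = 1
  (m (u) (h) (u)) = m(1, 3, 1) = 1
  r = 1
  r = 1
  (g (r) (r)) = g(1, 1) = 1
  (t (m (u) (h) (u)) (g (r) (r))) = t(1, 1) = 1
  r = 1
  (g (t (m (u) (h) (u)) (g (r) (r))) (r)) = g(1, 1) = 1
  u = 1
  u = 1
  h = 3
  (t (u) (h)) = t(1, 3) = 2
  u = 1
  h = 3
  (t (u) (h)) = t(1, 3) = 2
  (g (t (u) (h)) (t (u) (h))) = g(2, 2) = 0
  u = 1
  h = 3
  u = 1
  (m (u) (h) (u)) = m(1, 3, 1) = 1
  r = 1
  r = 1
  (g (r) (r)) = g(1, 1) = 1
  u = 1
  h = 3
  u = 1
  (m (u) (h) (u)) = m(1, 3, 1) = 1
  (m (m (u) (h) (u)) (g (r) (r)) (m (u) (h) (u))) = m(1, 1, 1) = 2
  (m (u) (g (t (u) (h)) (t (u) (h))) (m (m (u) (h) (u)) (g (r) (r)) (m (u) (h) (u)))) = m(1, 0, 2) = 1
  (m (u) (g (t (m (u) (h) (u)) (g (r) (r))) (r)) (m (u) (g (t (u) (h)) (t (u) (h))) (m (m (u) (h) (u)) (g (r) (r)) (m (u) (h) (u))))) = m(1, 1, 1) = 2

value = 2


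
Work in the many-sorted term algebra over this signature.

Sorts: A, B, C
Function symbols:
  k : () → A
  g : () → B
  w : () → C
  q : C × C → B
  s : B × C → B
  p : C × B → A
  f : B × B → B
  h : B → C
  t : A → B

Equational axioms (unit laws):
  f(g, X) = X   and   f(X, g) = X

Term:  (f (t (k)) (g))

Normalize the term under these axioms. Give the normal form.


normal form = (t (k))

1. (f (t (k)) (g))  →  (t (k))


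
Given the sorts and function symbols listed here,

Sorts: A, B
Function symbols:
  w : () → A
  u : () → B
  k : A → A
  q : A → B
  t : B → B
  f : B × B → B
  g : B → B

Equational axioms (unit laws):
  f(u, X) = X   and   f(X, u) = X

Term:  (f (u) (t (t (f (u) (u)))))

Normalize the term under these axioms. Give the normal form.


normal form = (t (t (u)))

1. (f (u) (t (t (f (u) (u)))))  →  (t (t (f (u) (u))))
2. (t (t (f (u) (u))))  →  (t (t (u)))


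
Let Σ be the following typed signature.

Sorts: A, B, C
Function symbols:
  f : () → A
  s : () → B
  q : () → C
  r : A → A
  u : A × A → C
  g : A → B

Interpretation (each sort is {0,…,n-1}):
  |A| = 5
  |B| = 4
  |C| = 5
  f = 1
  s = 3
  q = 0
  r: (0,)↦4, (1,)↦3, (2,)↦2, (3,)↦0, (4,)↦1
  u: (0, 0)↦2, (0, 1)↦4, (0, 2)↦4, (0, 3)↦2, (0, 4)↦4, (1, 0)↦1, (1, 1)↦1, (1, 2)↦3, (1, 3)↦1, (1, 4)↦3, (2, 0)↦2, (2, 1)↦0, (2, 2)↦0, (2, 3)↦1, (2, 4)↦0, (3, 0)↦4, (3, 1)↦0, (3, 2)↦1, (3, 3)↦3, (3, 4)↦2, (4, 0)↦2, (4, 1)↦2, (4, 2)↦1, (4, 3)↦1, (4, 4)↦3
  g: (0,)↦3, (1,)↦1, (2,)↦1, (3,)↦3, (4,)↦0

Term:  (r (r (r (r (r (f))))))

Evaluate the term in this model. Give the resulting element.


  f = 1
  (r (f)) = r(1,) = 3
  (r (r (f))) = r(3,) = 0
  (r (r (r (f)))) = r(0,) = 4
  (r (r (r (r (f))))) = r(4,) = 1
  (r (r (r (r (r (f)))))) = r(1,) = 3

value = 3


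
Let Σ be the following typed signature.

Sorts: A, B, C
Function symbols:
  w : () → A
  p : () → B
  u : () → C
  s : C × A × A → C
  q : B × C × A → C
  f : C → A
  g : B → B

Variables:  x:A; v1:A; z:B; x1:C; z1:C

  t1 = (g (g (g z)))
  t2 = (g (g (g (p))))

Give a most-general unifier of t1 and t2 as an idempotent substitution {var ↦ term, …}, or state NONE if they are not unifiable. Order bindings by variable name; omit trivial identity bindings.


{z ↦ (p)}


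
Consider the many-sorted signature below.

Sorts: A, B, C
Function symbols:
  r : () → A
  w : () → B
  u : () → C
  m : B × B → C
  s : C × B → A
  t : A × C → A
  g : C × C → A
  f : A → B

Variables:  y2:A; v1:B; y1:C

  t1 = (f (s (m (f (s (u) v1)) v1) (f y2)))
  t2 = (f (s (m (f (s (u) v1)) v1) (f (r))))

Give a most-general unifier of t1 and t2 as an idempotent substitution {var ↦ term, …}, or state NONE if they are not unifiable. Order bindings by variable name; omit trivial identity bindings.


{y2 ↦ (r)}


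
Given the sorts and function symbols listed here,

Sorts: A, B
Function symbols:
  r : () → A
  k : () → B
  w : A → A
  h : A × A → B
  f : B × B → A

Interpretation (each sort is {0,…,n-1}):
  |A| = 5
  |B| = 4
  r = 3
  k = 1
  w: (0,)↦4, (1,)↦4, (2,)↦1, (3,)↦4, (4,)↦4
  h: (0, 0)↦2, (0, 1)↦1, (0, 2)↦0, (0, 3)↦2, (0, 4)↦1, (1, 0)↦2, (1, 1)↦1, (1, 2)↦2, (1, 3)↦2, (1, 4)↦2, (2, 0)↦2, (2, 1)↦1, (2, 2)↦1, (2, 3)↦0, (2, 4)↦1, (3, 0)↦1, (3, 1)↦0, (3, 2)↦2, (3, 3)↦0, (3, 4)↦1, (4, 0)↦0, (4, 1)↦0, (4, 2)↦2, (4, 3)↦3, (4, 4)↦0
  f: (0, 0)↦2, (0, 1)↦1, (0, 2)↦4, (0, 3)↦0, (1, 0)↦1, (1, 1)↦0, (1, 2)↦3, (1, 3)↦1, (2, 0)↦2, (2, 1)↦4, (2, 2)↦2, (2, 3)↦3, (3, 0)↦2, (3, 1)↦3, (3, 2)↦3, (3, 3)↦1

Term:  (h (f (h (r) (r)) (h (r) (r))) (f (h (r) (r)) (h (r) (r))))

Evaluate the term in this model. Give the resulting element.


value = 1

  r = 3
  r = 3
  (h (r) (r)) = h(3, 3) = 0
  r = 3
  r = 3
  (h (r) (r)) = h(3, 3) = 0
  (f (h (r) (r)) (h (r) (r))) = f(0, 0) = 2
  r = 3
  r = 3
  (h (r) (r)) = h(3, 3) = 0
  r = 3
  r = 3
  (h (r) (r)) = h(3, 3) = 0
  (f (h (r) (r)) (h (r) (r))) = f(0, 0) = 2
  (h (f (h (r) (r)) (h (r) (r))) (f (h (r) (r)) (h (r) (r)))) = h(2, 2) = 1


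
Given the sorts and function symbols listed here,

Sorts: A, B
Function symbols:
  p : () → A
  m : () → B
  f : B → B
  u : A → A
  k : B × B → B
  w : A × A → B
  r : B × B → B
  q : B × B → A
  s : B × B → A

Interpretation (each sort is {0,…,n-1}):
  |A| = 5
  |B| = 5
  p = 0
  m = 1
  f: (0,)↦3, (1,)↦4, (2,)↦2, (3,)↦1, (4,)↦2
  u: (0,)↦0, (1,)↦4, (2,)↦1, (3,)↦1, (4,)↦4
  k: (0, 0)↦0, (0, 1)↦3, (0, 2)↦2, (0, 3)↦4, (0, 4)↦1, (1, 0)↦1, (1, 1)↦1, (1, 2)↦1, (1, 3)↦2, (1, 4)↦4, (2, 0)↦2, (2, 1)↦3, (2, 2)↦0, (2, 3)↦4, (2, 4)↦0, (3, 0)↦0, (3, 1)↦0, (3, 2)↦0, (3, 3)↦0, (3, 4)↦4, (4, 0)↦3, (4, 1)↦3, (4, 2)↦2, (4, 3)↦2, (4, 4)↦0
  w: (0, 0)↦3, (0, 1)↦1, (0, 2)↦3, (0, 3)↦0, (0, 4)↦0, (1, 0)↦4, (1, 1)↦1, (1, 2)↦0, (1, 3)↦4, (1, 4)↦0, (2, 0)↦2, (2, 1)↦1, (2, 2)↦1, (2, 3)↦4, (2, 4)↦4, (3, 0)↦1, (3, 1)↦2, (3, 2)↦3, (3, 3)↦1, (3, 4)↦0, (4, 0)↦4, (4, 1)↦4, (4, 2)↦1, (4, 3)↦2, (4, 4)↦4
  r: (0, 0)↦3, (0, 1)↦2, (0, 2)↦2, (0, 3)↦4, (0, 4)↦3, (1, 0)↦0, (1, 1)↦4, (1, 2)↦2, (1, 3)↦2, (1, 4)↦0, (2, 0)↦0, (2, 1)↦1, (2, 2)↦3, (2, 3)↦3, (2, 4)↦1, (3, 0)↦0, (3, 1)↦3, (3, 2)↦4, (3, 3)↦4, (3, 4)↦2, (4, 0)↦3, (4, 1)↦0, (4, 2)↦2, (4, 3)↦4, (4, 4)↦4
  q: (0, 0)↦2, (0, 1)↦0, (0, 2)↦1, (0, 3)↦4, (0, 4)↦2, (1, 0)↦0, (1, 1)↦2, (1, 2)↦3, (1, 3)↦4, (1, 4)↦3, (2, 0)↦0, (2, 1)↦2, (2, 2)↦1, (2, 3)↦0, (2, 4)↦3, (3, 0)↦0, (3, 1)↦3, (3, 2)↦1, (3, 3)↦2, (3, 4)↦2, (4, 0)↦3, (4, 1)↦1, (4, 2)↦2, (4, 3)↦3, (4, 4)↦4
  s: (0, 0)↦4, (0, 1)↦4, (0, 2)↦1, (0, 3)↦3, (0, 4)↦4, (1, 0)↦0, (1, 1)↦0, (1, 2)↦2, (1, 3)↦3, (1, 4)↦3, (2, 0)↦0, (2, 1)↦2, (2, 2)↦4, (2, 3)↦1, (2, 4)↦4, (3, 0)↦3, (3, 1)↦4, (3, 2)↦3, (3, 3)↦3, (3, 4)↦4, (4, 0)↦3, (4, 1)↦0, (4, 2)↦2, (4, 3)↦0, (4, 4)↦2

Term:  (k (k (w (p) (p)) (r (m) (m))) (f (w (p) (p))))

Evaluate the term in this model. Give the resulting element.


value = 3

  p = 0
  p = 0
  (w (p) (p)) = w(0, 0) = 3
  m = 1
  m = 1
  (r (m) (m)) = r(1, 1) = 4
  (k (w (p) (p)) (r (m) (m))) = k(3, 4) = 4
  p = 0
  p = 0
  (w (p) (p)) = w(0, 0) = 3
  (f (w (p) (p))) = f(3,) = 1
  (k (k (w (p) (p)) (r (m) (m))) (f (w (p) (p)))) = k(4, 1) = 3


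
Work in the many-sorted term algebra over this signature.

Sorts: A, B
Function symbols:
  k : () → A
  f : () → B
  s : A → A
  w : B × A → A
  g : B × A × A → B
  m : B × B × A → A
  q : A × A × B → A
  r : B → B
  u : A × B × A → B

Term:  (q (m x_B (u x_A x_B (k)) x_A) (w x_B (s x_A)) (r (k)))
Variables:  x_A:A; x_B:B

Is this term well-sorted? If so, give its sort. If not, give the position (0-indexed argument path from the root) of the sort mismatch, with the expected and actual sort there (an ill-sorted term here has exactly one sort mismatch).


ill-sorted at position [2, 0]: expected B, got A

    x_B : B
      x_A : A
      x_B : B
      (k) : A
    (u x_A x_B (k)) : B
    x_A : A
  (m x_B (u x_A x_B (k)) x_A) : A
    x_B : B
      x_A : A
    (s x_A) : A
  (w x_B (s x_A)) : A
    (k) : A
  (r (k)) : ✗ arg 0 at [2, 0] has sort A, expected B


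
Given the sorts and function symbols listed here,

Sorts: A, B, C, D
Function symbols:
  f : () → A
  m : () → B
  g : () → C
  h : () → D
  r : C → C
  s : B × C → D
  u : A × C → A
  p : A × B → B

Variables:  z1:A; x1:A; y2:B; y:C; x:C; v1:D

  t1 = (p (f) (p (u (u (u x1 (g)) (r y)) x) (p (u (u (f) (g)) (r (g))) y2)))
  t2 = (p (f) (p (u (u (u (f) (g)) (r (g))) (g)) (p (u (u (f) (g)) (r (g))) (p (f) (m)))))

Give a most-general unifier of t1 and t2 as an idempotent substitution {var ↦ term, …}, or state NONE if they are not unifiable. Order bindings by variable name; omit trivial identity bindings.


{x ↦ (g), x1 ↦ (f), y ↦ (g), y2 ↦ (p (f) (m))}


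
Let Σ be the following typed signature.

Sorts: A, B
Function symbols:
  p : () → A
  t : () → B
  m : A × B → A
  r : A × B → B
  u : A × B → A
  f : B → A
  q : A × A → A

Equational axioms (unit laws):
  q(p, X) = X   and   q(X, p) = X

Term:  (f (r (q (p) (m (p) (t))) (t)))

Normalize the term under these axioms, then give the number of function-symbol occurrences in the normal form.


1. (f (r (q (p) (m (p) (t))) (t)))  →  (f (r (m (p) (t)) (t)))
normal form: (f (r (m (p) (t)) (t)))

size = 6


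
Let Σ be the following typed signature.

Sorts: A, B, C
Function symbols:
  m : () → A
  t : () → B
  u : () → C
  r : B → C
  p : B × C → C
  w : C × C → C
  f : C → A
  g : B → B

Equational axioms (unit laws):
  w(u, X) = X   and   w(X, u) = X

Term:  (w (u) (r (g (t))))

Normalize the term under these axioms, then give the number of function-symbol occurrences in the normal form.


1. (w (u) (r (g (t))))  →  (r (g (t)))
normal form: (r (g (t)))

size = 3


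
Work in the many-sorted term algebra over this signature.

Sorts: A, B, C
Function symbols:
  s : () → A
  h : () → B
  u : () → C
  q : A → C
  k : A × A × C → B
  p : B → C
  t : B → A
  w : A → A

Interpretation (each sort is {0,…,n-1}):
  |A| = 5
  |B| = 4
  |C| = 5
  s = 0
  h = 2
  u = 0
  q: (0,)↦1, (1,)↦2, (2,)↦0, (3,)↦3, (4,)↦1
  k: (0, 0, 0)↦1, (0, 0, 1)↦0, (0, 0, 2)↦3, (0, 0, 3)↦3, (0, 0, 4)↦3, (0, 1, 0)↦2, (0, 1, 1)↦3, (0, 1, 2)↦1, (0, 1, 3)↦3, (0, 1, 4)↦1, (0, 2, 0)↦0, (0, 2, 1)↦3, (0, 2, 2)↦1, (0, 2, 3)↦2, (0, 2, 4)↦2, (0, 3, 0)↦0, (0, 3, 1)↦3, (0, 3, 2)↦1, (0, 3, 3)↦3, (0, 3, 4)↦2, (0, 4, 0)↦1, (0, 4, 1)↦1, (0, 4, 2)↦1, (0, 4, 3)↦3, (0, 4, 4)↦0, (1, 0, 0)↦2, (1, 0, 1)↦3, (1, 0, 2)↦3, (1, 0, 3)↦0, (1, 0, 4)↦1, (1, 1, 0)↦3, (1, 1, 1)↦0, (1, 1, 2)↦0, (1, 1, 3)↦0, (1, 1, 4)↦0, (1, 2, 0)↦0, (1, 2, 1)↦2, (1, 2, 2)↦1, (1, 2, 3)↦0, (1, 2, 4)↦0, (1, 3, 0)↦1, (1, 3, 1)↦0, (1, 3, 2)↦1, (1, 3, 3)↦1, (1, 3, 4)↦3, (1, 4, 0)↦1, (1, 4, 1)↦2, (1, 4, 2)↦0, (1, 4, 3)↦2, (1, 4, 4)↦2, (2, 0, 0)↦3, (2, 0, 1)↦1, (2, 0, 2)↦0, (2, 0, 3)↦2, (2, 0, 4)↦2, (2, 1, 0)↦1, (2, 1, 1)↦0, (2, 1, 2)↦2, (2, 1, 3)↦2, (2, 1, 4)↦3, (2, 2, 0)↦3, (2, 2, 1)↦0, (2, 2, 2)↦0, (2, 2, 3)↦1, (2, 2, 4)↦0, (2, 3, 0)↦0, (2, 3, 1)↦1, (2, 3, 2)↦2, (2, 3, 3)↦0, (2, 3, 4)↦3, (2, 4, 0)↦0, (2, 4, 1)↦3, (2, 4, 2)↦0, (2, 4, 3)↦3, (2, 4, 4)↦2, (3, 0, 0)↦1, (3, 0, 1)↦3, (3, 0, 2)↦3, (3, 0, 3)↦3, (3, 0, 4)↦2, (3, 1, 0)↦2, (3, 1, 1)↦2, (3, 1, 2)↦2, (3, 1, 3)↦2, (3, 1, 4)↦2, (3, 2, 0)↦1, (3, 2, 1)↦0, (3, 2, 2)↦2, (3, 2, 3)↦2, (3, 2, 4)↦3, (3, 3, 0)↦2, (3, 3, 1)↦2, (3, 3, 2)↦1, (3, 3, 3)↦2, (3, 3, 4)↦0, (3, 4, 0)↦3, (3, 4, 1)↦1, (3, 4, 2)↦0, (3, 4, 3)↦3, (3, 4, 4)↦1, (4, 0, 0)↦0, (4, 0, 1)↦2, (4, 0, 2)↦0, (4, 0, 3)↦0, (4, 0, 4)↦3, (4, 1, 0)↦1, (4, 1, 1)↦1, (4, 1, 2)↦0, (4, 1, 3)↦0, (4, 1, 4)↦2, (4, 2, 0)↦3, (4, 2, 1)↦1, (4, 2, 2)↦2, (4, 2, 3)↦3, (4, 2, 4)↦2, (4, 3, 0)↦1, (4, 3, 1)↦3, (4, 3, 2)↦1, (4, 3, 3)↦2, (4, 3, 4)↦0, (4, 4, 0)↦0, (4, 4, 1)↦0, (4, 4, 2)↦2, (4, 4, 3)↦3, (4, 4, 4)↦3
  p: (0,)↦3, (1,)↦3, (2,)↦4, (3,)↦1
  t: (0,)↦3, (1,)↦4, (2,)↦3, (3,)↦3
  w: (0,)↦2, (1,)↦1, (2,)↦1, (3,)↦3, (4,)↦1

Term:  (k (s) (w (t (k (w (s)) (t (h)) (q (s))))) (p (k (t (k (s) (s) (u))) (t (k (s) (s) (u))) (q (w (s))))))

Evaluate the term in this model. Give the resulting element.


value = 3

  s = 0
  s = 0
  (w (s)) = w(0,) = 2
  h = 2
  (t (h)) = t(2,) = 3
  s = 0
  (q (s)) = q(0,) = 1
  (k (w (s)) (t (h)) (q (s))) = k(2, 3, 1) = 1
  (t (k (w (s)) (t (h)) (q (s)))) = t(1,) = 4
  (w (t (k (w (s)) (t (h)) (q (s))))) = w(4,) = 1
  s = 0
  s = 0
  u = 0
  (k (s) (s) (u)) = k(0, 0, 0) = 1
  (t (k (s) (s) (u))) = t(1,) = 4
  s = 0
  s = 0
  u = 0
  (k (s) (s) (u)) = k(0, 0, 0) = 1
  (t (k (s) (s) (u))) = t(1,) = 4
  s = 0
  (w (s)) = w(0,) = 2
  (q (w (s))) = q(2,) = 0
  (k (t (k (s) (s) (u))) (t (k (s) (s) (u))) (q (w (s)))) = k(4, 4, 0) = 0
  (p (k (t (k (s) (s) (u))) (t (k (s) (s) (u))) (q (w (s))))) = p(0,) = 3
  (k (s) (w (t (k (w (s)) (t (h)) (q (s))))) (p (k (t (k (s) (s) (u))) (t (k (s) (s) (u))) (q (w (s)))))) = k(0, 1, 3) = 3


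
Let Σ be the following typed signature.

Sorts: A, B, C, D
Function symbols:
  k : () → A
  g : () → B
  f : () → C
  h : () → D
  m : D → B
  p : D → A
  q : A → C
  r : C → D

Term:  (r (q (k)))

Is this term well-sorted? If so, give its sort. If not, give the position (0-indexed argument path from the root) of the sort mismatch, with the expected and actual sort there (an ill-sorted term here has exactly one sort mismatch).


well-sorted; sort = D

    (k) : A
  (q (k)) : C
(r (q (k))) : D


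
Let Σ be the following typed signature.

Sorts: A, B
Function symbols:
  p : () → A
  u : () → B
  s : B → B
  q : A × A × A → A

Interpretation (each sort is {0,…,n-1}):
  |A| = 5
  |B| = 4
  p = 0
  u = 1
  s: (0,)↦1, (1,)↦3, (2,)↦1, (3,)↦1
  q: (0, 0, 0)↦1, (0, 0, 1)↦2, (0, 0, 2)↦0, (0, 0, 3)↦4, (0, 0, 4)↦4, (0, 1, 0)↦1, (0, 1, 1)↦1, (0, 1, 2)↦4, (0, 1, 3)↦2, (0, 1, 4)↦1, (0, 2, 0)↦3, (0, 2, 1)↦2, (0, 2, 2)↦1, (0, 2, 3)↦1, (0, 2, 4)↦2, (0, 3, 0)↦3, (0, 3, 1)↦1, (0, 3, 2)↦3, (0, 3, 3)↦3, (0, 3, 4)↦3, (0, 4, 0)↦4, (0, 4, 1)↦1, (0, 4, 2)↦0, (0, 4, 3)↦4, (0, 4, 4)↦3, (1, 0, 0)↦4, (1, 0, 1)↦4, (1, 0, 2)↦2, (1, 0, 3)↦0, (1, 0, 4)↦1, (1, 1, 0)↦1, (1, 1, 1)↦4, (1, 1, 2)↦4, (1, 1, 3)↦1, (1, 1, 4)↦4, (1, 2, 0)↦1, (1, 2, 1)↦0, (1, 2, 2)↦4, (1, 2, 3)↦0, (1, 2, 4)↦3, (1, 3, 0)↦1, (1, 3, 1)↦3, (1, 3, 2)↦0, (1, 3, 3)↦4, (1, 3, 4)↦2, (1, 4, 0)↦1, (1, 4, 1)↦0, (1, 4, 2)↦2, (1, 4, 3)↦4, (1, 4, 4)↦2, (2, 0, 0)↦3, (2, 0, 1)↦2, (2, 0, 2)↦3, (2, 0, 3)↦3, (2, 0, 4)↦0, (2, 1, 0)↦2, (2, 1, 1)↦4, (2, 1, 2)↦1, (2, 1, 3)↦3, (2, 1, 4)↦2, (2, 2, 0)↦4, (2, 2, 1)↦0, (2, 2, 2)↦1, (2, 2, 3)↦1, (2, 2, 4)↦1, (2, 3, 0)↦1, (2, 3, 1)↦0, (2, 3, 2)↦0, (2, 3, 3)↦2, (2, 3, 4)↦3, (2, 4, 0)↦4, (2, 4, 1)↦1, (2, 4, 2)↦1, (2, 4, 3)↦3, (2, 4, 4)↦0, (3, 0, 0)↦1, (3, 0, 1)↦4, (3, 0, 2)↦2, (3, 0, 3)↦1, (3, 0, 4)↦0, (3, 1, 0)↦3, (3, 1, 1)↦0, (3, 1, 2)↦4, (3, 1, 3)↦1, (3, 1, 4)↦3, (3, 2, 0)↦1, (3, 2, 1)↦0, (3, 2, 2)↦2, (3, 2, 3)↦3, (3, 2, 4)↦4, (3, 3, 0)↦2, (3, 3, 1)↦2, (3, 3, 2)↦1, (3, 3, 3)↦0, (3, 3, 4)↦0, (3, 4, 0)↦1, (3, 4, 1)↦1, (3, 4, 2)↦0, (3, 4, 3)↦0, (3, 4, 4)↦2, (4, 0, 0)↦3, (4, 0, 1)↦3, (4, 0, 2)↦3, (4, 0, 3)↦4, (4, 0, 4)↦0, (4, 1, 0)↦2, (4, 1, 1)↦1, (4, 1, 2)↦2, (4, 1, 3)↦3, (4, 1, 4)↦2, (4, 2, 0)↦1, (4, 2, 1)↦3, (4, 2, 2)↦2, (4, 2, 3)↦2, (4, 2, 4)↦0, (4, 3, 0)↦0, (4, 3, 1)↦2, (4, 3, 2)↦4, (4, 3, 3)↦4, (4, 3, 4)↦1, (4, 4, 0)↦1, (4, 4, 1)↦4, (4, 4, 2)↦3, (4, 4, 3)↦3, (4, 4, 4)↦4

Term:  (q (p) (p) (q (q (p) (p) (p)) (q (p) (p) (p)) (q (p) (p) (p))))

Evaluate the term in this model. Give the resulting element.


  p = 0
  p = 0
  p = 0
  p = 0
  p = 0
  (q (p) (p) (p)) = q(0, 0, 0) = 1
  p = 0
  p = 0
  p = 0
  (q (p) (p) (p)) = q(0, 0, 0) = 1
  p = 0
  p = 0
  p = 0
  (q (p) (p) (p)) = q(0, 0, 0) = 1
  (q (q (p) (p) (p)) (q (p) (p) (p)) (q (p) (p) (p))) = q(1, 1, 1) = 4
  (q (p) (p) (q (q (p) (p) (p)) (q (p) (p) (p)) (q (p) (p) (p)))) = q(0, 0, 4) = 4

value = 4


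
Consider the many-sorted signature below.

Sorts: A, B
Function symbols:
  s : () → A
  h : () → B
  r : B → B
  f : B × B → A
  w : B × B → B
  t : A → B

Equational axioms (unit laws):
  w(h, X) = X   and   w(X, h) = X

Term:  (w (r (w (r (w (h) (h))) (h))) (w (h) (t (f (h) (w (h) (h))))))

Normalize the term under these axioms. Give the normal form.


1. (w (r (w (r (w (h) (h))) (h))) (w (h) (t (f (h) (w (h) (h))))))  →  (w (r (r (w (h) (h)))) (w (h) (t (f (h) (w (h) (h))))))
2. (w (r (r (w (h) (h)))) (w (h) (t (f (h) (w (h) (h))))))  →  (w (r (r (h))) (w (h) (t (f (h) (w (h) (h))))))
3. (w (r (r (h))) (w (h) (t (f (h) (w (h) (h))))))  →  (w (r (r (h))) (t (f (h) (w (h) (h)))))
4. (w (r (r (h))) (t (f (h) (w (h) (h)))))  →  (w (r (r (h))) (t (f (h) (h))))

normal form = (w (r (r (h))) (t (f (h) (h))))


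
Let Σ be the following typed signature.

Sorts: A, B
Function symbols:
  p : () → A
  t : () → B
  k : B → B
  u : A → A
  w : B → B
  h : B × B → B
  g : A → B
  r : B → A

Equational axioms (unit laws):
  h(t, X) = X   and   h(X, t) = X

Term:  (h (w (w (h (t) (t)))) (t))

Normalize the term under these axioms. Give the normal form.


1. (h (w (w (h (t) (t)))) (t))  →  (w (w (h (t) (t))))
2. (w (w (h (t) (t))))  →  (w (w (t)))

normal form = (w (w (t)))


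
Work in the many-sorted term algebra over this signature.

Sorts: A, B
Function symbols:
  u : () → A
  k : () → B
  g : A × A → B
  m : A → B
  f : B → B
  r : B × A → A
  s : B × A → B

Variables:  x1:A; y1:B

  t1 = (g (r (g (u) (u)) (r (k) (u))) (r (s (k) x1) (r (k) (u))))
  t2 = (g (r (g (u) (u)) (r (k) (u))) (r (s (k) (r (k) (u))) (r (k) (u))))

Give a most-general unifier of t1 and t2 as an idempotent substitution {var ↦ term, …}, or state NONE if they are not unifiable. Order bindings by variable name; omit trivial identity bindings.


{x1 ↦ (r (k) (u))}


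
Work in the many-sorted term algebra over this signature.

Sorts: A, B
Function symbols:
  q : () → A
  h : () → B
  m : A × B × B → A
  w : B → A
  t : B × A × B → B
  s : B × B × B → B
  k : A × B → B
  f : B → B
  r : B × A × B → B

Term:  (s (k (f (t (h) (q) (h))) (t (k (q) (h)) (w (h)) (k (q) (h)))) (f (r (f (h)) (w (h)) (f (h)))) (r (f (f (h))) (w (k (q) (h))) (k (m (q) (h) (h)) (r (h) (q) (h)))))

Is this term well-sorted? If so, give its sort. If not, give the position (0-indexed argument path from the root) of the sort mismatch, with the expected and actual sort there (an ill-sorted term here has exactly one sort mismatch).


ill-sorted at position [0, 0]: expected A, got B

        (h) : B
        (q) : A
        (h) : B
      (t (h) (q) (h)) : B
    (f (t (h) (q) (h))) : B
        (q) : A
        (h) : B
      (k (q) (h)) : B
        (h) : B
      (w (h)) : A
        (q) : A
        (h) : B
      (k (q) (h)) : B
    (t (k (q) (h)) (w (h)) (k (q) (h))) : B
  (k (f (t (h) (q) (h))) (t (k (q) (h)) (w (h)) (k (q) (h)))) : ✗ arg 0 at [0, 0] has sort B, expected A
        (h) : B
      (f (h)) : B
        (h) : B
      (w (h)) : A
        (h) : B
      (f (h)) : B
    (r (f (h)) (w (h)) (f (h))) : B
  (f (r (f (h)) (w (h)) (f (h)))) : B
        (h) : B
      (f (h)) : B
    (f (f (h))) : B
        (q) : A
        (h) : B
      (k (q) (h)) : B
    (w (k (q) (h))) : A
        (q) : A
        (h) : B
        (h) : B
      (m (q) (h) (h)) : A
        (h) : B
        (q) : A
        (h) : B
      (r (h) (q) (h)) : B
    (k (m (q) (h) (h)) (r (h) (q) (h))) : B
  (r (f (f (h))) (w (k (q) (h))) (k (m (q) (h) (h)) (r (h) (q) (h)))) : B


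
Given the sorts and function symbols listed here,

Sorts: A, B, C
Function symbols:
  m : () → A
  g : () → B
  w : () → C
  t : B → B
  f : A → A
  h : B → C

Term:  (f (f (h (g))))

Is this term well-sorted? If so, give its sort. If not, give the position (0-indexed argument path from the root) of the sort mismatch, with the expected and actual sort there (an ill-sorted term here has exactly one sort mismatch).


      (g) : B
    (h (g)) : C
  (f (h (g))) : ✗ arg 0 at [0, 0] has sort C, expected A

ill-sorted at position [0, 0]: expected A, got C


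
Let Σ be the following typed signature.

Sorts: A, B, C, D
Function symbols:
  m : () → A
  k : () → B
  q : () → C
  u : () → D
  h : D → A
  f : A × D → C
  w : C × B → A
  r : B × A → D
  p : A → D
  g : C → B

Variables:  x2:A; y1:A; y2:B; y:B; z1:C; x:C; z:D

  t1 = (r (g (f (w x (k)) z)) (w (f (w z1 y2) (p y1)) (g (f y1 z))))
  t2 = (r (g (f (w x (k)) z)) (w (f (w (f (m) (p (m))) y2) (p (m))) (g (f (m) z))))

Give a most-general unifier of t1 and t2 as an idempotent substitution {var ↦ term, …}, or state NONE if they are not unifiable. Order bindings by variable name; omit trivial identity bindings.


{y1 ↦ (m), z1 ↦ (f (m) (p (m)))}


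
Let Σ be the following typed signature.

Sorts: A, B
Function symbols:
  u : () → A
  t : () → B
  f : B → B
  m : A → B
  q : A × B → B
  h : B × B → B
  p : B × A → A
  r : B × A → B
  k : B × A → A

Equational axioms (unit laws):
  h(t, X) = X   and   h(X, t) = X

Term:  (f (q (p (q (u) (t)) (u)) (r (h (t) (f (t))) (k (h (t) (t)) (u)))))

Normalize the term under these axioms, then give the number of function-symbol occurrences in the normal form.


size = 13

1. (f (q (p (q (u) (t)) (u)) (r (h (t) (f (t))) (k (h (t) (t)) (u)))))  →  (f (q (p (q (u) (t)) (u)) (r (f (t)) (k (h (t) (t)) (u)))))
2. (f (q (p (q (u) (t)) (u)) (r (f (t)) (k (h (t) (t)) (u)))))  →  (f (q (p (q (u) (t)) (u)) (r (f (t)) (k (t) (u)))))
normal form: (f (q (p (q (u) (t)) (u)) (r (f (t)) (k (t) (u)))))


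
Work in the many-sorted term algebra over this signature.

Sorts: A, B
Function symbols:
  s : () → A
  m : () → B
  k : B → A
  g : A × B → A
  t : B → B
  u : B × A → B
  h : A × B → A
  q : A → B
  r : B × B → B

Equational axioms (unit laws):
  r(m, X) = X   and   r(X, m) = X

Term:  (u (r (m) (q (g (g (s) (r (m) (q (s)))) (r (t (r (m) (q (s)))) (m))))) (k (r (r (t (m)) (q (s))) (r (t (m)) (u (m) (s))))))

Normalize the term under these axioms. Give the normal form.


1. (u (r (m) (q (g (g (s) (r (m) (q (s)))) (r (t (r (m) (q (s)))) (m))))) (k (r (r (t (m)) (q (s))) (r (t (m)) (u (m) (s))))))  →  (u (q (g (g (s) (r (m) (q (s)))) (r (t (r (m) (q (s)))) (m)))) (k (r (r (t (m)) (q (s))) (r (t (m)) (u (m) (s))))))
2. (u (q (g (g (s) (r (m) (q (s)))) (r (t (r (m) (q (s)))) (m)))) (k (r (r (t (m)) (q (s))) (r (t (m)) (u (m) (s))))))  →  (u (q (g (g (s) (q (s))) (r (t (r (m) (q (s)))) (m)))) (k (r (r (t (m)) (q (s))) (r (t (m)) (u (m) (s))))))
3. (u (q (g (g (s) (q (s))) (r (t (r (m) (q (s)))) (m)))) (k (r (r (t (m)) (q (s))) (r (t (m)) (u (m) (s))))))  →  (u (q (g (g (s) (q (s))) (t (r (m) (q (s)))))) (k (r (r (t (m)) (q (s))) (r (t (m)) (u (m) (s))))))
4. (u (q (g (g (s) (q (s))) (t (r (m) (q (s)))))) (k (r (r (t (m)) (q (s))) (r (t (m)) (u (m) (s))))))  →  (u (q (g (g (s) (q (s))) (t (q (s))))) (k (r (r (t (m)) (q (s))) (r (t (m)) (u (m) (s))))))

normal form = (u (q (g (g (s) (q (s))) (t (q (s))))) (k (r (r (t (m)) (q (s))) (r (t (m)) (u (m) (s))))))


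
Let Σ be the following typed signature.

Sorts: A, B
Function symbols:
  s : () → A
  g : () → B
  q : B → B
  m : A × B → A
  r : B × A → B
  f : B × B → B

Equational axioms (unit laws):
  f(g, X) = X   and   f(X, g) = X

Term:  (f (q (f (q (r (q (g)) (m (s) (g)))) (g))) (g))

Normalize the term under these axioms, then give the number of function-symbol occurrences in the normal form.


size = 8

1. (f (q (f (q (r (q (g)) (m (s) (g)))) (g))) (g))  →  (q (f (q (r (q (g)) (m (s) (g)))) (g)))
2. (q (f (q (r (q (g)) (m (s) (g)))) (g)))  →  (q (q (r (q (g)) (m (s) (g)))))
normal form: (q (q (r (q (g)) (m (s) (g)))))


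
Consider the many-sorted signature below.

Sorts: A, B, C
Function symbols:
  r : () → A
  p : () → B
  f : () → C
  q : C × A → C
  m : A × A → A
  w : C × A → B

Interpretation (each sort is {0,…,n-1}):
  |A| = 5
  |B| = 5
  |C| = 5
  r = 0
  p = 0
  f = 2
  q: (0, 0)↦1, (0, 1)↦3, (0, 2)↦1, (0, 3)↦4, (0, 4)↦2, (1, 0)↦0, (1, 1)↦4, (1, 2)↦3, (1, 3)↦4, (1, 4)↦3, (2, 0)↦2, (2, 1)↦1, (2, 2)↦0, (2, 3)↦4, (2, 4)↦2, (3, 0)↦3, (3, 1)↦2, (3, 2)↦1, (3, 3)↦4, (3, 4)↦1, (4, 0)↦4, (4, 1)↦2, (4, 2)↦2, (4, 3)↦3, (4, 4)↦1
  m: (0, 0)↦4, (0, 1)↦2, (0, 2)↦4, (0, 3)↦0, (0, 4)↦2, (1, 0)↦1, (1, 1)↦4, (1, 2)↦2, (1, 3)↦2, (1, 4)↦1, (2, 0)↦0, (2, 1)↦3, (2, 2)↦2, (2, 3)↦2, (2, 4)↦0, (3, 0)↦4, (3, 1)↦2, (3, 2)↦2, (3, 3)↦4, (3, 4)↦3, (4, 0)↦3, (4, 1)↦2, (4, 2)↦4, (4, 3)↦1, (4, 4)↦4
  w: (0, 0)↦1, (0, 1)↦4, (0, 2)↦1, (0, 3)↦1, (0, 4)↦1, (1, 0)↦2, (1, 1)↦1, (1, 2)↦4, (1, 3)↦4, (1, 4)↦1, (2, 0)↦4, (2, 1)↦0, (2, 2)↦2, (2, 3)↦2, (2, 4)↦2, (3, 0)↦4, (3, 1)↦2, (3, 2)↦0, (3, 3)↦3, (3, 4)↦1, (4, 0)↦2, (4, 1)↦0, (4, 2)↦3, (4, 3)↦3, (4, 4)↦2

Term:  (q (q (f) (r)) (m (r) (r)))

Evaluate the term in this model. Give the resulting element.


  f = 2
  r = 0
  (q (f) (r)) = q(2, 0) = 2
  r = 0
  r = 0
  (m (r) (r)) = m(0, 0) = 4
  (q (q (f) (r)) (m (r) (r))) = q(2, 4) = 2

value = 2


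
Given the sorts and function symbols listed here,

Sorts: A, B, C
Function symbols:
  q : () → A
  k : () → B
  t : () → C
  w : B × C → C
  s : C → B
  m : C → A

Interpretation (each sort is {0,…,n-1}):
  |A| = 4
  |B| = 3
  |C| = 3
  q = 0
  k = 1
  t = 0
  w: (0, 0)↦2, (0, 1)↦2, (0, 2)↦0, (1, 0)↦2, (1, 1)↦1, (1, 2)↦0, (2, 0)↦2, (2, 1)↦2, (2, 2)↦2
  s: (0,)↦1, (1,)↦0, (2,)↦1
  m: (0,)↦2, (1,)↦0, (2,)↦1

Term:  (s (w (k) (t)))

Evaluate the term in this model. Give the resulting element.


value = 1

  k = 1
  t = 0
  (w (k) (t)) = w(1, 0) = 2
  (s (w (k) (t))) = s(2,) = 1


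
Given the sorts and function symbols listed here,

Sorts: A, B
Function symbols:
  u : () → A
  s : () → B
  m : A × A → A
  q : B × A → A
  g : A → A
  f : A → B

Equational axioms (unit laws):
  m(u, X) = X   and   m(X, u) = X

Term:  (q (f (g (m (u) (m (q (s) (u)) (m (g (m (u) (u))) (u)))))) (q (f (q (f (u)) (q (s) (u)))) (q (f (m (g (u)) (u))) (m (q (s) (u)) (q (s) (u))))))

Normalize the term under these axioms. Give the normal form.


1. (q (f (g (m (u) (m (q (s) (u)) (m (g (m (u) (u))) (u)))))) (q (f (q (f (u)) (q (s) (u)))) (q (f (m (g (u)) (u))) (m (q (s) (u)) (q (s) (u))))))  →  (q (f (g (m (q (s) (u)) (m (g (m (u) (u))) (u))))) (q (f (q (f (u)) (q (s) (u)))) (q (f (m (g (u)) (u))) (m (q (s) (u)) (q (s) (u))))))
2. (q (f (g (m (q (s) (u)) (m (g (m (u) (u))) (u))))) (q (f (q (f (u)) (q (s) (u)))) (q (f (m (g (u)) (u))) (m (q (s) (u)) (q (s) (u))))))  →  (q (f (g (m (q (s) (u)) (g (m (u) (u)))))) (q (f (q (f (u)) (q (s) (u)))) (q (f (m (g (u)) (u))) (m (q (s) (u)) (q (s) (u))))))
3. (q (f (g (m (q (s) (u)) (g (m (u) (u)))))) (q (f (q (f (u)) (q (s) (u)))) (q (f (m (g (u)) (u))) (m (q (s) (u)) (q (s) (u))))))  →  (q (f (g (m (q (s) (u)) (g (u))))) (q (f (q (f (u)) (q (s) (u)))) (q (f (m (g (u)) (u))) (m (q (s) (u)) (q (s) (u))))))
4. (q (f (g (m (q (s) (u)) (g (u))))) (q (f (q (f (u)) (q (s) (u)))) (q (f (m (g (u)) (u))) (m (q (s) (u)) (q (s) (u))))))  →  (q (f (g (m (q (s) (u)) (g (u))))) (q (f (q (f (u)) (q (s) (u)))) (q (f (g (u))) (m (q (s) (u)) (q (s) (u))))))

normal form = (q (f (g (m (q (s) (u)) (g (u))))) (q (f (q (f (u)) (q (s) (u)))) (q (f (g (u))) (m (q (s) (u)) (q (s) (u))))))


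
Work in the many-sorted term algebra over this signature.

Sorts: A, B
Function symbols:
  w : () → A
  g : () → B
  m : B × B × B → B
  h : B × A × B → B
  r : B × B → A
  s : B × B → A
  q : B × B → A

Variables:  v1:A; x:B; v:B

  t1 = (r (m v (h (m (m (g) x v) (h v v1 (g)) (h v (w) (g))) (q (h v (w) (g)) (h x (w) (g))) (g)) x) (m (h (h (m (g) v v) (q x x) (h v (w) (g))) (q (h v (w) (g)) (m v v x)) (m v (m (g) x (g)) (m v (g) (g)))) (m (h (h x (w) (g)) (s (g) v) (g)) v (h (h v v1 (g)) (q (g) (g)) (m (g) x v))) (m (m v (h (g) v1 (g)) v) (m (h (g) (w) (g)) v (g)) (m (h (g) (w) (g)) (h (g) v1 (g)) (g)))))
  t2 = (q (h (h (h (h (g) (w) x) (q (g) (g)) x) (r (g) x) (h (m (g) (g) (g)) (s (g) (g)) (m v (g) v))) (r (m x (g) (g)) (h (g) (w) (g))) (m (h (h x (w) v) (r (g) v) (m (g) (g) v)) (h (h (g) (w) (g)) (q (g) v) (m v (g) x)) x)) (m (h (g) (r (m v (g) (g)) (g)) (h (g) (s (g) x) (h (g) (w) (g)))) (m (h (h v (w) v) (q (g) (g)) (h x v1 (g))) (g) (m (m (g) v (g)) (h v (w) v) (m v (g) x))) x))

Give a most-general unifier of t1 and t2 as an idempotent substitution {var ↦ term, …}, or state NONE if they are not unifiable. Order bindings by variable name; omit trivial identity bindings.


NONE (not unifiable)

head clash or occurs-check failure — not unifiable


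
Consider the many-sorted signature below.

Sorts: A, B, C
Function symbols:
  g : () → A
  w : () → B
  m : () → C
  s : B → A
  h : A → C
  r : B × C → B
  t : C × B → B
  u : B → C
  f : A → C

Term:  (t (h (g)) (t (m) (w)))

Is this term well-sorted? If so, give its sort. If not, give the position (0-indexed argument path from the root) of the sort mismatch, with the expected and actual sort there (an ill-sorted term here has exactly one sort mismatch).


well-sorted; sort = B

    (g) : A
  (h (g)) : C
    (m) : C
    (w) : B
  (t (m) (w)) : B
(t (h (g)) (t (m) (w))) : B


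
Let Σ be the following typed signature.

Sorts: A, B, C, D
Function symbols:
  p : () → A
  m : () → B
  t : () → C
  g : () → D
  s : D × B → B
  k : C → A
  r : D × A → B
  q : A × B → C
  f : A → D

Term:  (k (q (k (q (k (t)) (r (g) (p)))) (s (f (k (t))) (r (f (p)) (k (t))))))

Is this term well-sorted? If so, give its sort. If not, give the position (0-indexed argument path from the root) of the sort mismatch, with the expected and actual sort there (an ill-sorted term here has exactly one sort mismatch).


well-sorted; sort = A

          (t) : C
        (k (t)) : A
          (g) : D
          (p) : A
        (r (g) (p)) : B
      (q (k (t)) (r (g) (p))) : C
    (k (q (k (t)) (r (g) (p)))) : A
          (t) : C
        (k (t)) : A
      (f (k (t))) : D
          (p) : A
        (f (p)) : D
          (t) : C
        (k (t)) : A
      (r (f (p)) (k (t))) : B
    (s (f (k (t))) (r (f (p)) (k (t)))) : B
  (q (k (q (k (t)) (r (g) (p)))) (s (f (k (t))) (r (f (p)) (k (t))))) : C
(k (q (k (q (k (t)) (r (g) (p)))) (s (f (k (t))) (r (f (p)) (k (t)))))) : A


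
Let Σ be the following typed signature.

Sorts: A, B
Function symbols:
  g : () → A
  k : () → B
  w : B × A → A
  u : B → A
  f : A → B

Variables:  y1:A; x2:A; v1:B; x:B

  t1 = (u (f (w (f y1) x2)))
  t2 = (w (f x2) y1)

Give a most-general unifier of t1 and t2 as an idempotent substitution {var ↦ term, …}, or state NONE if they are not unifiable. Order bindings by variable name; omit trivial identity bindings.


head clash or occurs-check failure — not unifiable

NONE (not unifiable)


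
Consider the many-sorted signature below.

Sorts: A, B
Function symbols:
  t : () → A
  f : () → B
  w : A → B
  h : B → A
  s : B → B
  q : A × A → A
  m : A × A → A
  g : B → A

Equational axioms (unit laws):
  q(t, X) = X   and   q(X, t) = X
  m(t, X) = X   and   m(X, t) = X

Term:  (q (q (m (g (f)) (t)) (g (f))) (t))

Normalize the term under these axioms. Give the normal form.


1. (q (q (m (g (f)) (t)) (g (f))) (t))  →  (q (m (g (f)) (t)) (g (f)))
2. (q (m (g (f)) (t)) (g (f)))  →  (q (g (f)) (g (f)))

normal form = (q (g (f)) (g (f)))


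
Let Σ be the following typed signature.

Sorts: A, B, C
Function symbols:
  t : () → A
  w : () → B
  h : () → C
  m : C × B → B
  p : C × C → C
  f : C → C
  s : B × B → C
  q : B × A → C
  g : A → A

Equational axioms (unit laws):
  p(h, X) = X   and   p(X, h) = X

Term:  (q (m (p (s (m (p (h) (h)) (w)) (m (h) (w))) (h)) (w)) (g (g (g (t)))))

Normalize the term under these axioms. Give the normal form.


normal form = (q (m (s (m (h) (w)) (m (h) (w))) (w)) (g (g (g (t)))))

1. (q (m (p (s (m (p (h) (h)) (w)) (m (h) (w))) (h)) (w)) (g (g (g (t)))))  →  (q (m (s (m (p (h) (h)) (w)) (m (h) (w))) (w)) (g (g (g (t)))))
2. (q (m (s (m (p (h) (h)) (w)) (m (h) (w))) (w)) (g (g (g (t)))))  →  (q (m (s (m (h) (w)) (m (h) (w))) (w)) (g (g (g (t)))))


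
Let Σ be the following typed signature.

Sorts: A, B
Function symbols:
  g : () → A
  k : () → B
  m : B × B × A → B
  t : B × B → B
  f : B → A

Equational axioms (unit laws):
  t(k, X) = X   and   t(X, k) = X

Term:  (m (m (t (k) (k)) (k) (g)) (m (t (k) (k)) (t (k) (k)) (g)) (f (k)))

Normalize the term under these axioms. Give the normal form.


normal form = (m (m (k) (k) (g)) (m (k) (k) (g)) (f (k)))

1. (m (m (t (k) (k)) (k) (g)) (m (t (k) (k)) (t (k) (k)) (g)) (f (k)))  →  (m (m (k) (k) (g)) (m (t (k) (k)) (t (k) (k)) (g)) (f (k)))
2. (m (m (k) (k) (g)) (m (t (k) (k)) (t (k) (k)) (g)) (f (k)))  →  (m (m (k) (k) (g)) (m (k) (t (k) (k)) (g)) (f (k)))
3. (m (m (k) (k) (g)) (m (k) (t (k) (k)) (g)) (f (k)))  →  (m (m (k) (k) (g)) (m (k) (k) (g)) (f (k)))
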